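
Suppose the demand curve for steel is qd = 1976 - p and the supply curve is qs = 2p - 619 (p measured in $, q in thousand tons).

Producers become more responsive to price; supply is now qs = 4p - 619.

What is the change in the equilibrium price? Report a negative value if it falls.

-346

Original equilibrium: 1976 - p = 2p - 619 gives 2595 = 3p, so p = 865 and q = 1111.
After the shift, demand is qd = 1976 - p and supply is qs = 4p - 619.
Setting them equal: 1976 - p = 4p - 619 → 2595 = 5p, so p = 519 and q = 1457.
Δp = 519 − 865 = -346.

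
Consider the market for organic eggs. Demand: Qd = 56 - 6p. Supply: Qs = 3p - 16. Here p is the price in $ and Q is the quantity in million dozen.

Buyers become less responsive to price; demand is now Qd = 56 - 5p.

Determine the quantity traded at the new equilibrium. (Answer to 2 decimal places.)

Solve the original market: 56 - 6p = 3p - 16, hence p = 8 and Q = 8.
The new curves are Qd = 56 - 5p (demand) and Qs = 3p - 16 (supply).
Clearing the new market: 56 - 5p = 3p - 16, so p = 9 and Q = 11.

11.00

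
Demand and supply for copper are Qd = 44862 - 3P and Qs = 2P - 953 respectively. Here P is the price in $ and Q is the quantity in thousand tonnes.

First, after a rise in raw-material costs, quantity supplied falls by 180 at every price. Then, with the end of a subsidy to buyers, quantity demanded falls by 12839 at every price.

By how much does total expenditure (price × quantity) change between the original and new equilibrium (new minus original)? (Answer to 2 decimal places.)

Initially, 44862 - 3P = 2P - 953, so 45815 = 5P and P = 9163, Q = 17373.
The shock moves the curves to Qd = 32023 - 3P and Qs = 2P - 1133.
Setting them equal: 32023 - 3P = 2P - 1133 → 33156 = 5P, so P = 6631.2 and Q = 12129.4.
Expenditure moves from 9163×17373 = 159188799 to 6631.2×12129.4 = 80432477.28; change = -78756321.72.

-78756321.72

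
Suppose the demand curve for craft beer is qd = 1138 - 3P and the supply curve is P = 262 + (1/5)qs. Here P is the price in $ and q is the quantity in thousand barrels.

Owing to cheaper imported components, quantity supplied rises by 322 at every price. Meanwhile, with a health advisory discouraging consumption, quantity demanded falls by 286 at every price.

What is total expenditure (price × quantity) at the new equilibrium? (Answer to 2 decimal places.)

Before the shock: 1138 - 3P = 5P - 1310 ⇒ 2448 = 8P ⇒ P = 306, q = 220.
With the change applied: demand qd = 852 - 3P, supply qs = 5P - 988.
New equilibrium: 852 - 3P = 5P - 988 ⇒ 1840 = 8P ⇒ P = 230, q = 162.
New expenditure = 230 × 162 = 37260.00.

37260.00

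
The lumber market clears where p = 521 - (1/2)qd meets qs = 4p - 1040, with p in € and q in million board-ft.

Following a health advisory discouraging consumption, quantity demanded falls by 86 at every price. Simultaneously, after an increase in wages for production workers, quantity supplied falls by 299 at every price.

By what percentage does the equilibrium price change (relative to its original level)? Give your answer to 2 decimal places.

Original equilibrium: 1042 - 2p = 4p - 1040 gives 2082 = 6p, so p = 347 and q = 348.
The shock moves the curves to qd = 956 - 2p and qs = 4p - 1339.
Clearing the new market: 956 - 2p = 4p - 1339, so p = 382.5 and q = 191.
%Δp = (382.5 − 347) / 347 × 100 = +10.23%.

+10.23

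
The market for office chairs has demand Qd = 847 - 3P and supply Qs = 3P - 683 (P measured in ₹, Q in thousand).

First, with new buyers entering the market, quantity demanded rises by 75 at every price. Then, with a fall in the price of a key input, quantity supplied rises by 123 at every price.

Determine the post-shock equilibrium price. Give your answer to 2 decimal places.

247.00

Original equilibrium: 847 - 3P = 3P - 683 gives 1530 = 6P, so P = 255 and Q = 82.
The new curves are Qd = 922 - 3P (demand) and Qs = 3P - 560 (supply).
Equate the new curves: 922 - 3P = 3P - 560, giving 1482 = 6P, P = 247, Q = 181.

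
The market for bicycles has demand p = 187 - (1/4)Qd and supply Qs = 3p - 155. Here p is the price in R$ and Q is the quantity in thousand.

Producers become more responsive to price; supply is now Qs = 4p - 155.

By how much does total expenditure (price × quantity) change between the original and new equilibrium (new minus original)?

+3539.4375

Original equilibrium: 748 - 4p = 3p - 155 gives 903 = 7p, so p = 129 and Q = 232.
The new curves are Qd = 748 - 4p (demand) and Qs = 4p - 155 (supply).
Clearing the new market: 748 - 4p = 4p - 155, so p = 112.875 and Q = 296.5.
Expenditure moves from 129×232 = 29928 to 112.875×296.5 = 33467.4375; change = +3539.4375.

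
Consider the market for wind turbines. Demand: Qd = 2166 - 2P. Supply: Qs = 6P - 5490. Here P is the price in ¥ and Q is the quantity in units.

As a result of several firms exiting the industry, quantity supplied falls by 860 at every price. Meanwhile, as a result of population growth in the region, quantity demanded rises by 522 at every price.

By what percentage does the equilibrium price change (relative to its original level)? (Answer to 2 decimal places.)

+18.05

Before the shock: 2166 - 2P = 6P - 5490 ⇒ 7656 = 8P ⇒ P = 957, Q = 252.
The new curves are Qd = 2688 - 2P (demand) and Qs = 6P - 6350 (supply).
Setting them equal: 2688 - 2P = 6P - 6350 → 9038 = 8P, so P = 1129.75 and Q = 428.5.
%ΔP = (1129.75 − 957) / 957 × 100 = +18.05%.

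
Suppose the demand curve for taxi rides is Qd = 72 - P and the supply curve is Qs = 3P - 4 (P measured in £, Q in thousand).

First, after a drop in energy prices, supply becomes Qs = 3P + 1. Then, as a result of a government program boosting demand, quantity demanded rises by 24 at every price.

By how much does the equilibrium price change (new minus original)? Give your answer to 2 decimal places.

Initially, 72 - P = 3P - 4, so 76 = 4P and P = 19, Q = 53.
The new curves are Qd = 96 - P (demand) and Qs = 3P + 1 (supply).
New equilibrium: 96 - P = 3P + 1 ⇒ 95 = 4P ⇒ P = 23.75, Q = 72.25.
ΔP = 23.75 − 19 = +4.75.

+4.75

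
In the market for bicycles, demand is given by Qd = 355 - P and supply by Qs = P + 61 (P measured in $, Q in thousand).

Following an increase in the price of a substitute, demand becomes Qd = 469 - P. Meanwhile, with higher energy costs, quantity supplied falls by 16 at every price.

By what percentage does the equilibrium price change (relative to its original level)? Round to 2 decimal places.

+44.22

Solve the original market: 355 - P = P + 61, hence P = 147 and Q = 208.
With the change applied: demand Qd = 469 - P, supply Qs = P + 45.
New equilibrium: 469 - P = P + 45 ⇒ 424 = 2P ⇒ P = 212, Q = 257.
%ΔP = (212 − 147) / 147 × 100 = +44.22%.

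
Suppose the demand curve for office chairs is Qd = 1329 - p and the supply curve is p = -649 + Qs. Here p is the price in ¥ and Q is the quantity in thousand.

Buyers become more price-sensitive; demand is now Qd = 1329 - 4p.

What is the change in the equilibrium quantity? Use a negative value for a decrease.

-204

Before the shock: 1329 - p = p + 649 ⇒ 680 = 2p ⇒ p = 340, Q = 989.
The shock moves the curves to Qd = 1329 - 4p and Qs = p + 649.
Clearing the new market: 1329 - 4p = p + 649, so p = 136 and Q = 785.
ΔQ = 785 − 989 = -204.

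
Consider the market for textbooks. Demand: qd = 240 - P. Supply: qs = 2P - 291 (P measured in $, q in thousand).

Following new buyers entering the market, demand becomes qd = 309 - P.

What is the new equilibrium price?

Solve the original market: 240 - P = 2P - 291, hence P = 177 and q = 63.
The new curves are qd = 309 - P (demand) and qs = 2P - 291 (supply).
Clearing the new market: 309 - P = 2P - 291, so P = 200 and q = 109.

200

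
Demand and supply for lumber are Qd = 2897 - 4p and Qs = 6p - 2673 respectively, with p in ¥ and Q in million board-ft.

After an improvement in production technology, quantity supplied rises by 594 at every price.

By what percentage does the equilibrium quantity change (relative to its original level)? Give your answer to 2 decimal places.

+35.52

Original equilibrium: 2897 - 4p = 6p - 2673 gives 5570 = 10p, so p = 557 and Q = 669.
The shock moves the curves to Qd = 2897 - 4p and Qs = 6p - 2079.
Equate the new curves: 2897 - 4p = 6p - 2079, giving 4976 = 10p, p = 497.6, Q = 906.6.
%ΔQ = (906.6 − 669) / 669 × 100 = +35.52%.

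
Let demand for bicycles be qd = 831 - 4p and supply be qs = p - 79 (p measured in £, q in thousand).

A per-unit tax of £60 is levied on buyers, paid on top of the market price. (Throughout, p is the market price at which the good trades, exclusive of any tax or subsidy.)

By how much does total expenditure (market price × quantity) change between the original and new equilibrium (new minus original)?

-11376

Original equilibrium: 831 - 4p = p - 79 gives 910 = 5p, so p = 182 and q = 103.
Since buyers pay the price plus the tax, the effective demand curve becomes qd = 591 - 4p.
Equate the new curves: 591 - 4p = p - 79, giving 670 = 5p, p = 134, q = 55.
Expenditure moves from 182×103 = 18746 to 134×55 = 7370; change = -11376.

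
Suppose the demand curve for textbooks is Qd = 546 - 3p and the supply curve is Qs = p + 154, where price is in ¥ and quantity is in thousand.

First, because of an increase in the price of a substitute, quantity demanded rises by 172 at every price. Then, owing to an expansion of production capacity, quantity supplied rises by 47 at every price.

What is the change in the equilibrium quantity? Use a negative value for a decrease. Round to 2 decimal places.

Original equilibrium: 546 - 3p = p + 154 gives 392 = 4p, so p = 98 and Q = 252.
After the shift, demand is Qd = 718 - 3p and supply is Qs = p + 201.
Setting them equal: 718 - 3p = p + 201 → 517 = 4p, so p = 129.25 and Q = 330.25.
ΔQ = 330.25 − 252 = +78.25.

+78.25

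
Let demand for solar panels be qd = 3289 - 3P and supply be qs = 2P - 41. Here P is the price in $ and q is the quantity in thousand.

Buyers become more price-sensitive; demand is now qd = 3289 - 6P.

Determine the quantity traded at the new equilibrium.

791.5

Before the shock: 3289 - 3P = 2P - 41 ⇒ 3330 = 5P ⇒ P = 666, q = 1291.
After the shift, demand is qd = 3289 - 6P and supply is qs = 2P - 41.
New equilibrium: 3289 - 6P = 2P - 41 ⇒ 3330 = 8P ⇒ P = 416.25, q = 791.5.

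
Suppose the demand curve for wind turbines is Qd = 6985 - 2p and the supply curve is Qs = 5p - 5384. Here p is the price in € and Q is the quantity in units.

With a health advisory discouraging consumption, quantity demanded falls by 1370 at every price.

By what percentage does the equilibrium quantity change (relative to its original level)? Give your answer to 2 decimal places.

Before the shock: 6985 - 2p = 5p - 5384 ⇒ 12369 = 7p ⇒ p = 1767, Q = 3451.
The new curves are Qd = 5615 - 2p (demand) and Qs = 5p - 5384 (supply).
Setting them equal: 5615 - 2p = 5p - 5384 → 10999 = 7p, so p = 10999/7 ≈ 1571.2857 and Q = 17307/7 ≈ 2472.4286.
%ΔQ = (2472.4286 − 3451) / 3451 × 100 = -28.36%.

-28.36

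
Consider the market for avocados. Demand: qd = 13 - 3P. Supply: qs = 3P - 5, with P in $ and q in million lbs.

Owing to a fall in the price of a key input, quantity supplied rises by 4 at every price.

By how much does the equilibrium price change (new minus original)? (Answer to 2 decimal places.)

-0.67

Solve the original market: 13 - 3P = 3P - 5, hence P = 3 and q = 4.
After the shift, demand is qd = 13 - 3P and supply is qs = 3P - 1.
Clearing the new market: 13 - 3P = 3P - 1, so P = 7/3 ≈ 2.3333 and q = 6.
ΔP = 2.3333 − 3 = -0.67.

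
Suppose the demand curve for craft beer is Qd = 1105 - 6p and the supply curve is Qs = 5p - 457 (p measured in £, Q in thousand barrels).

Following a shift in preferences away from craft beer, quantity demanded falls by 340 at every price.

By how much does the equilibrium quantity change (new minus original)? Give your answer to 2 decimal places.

Original equilibrium: 1105 - 6p = 5p - 457 gives 1562 = 11p, so p = 142 and Q = 253.
After the shift, demand is Qd = 765 - 6p and supply is Qs = 5p - 457.
New equilibrium: 765 - 6p = 5p - 457 ⇒ 1222 = 11p ⇒ p = 1222/11 ≈ 111.0909, Q = 1083/11 ≈ 98.4545.
ΔQ = 98.4545 − 253 = -154.55.

-154.55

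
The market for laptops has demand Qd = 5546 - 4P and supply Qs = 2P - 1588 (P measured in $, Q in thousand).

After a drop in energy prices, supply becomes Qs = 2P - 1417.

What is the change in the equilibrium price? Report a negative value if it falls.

-28.5

Initially, 5546 - 4P = 2P - 1588, so 7134 = 6P and P = 1189, Q = 790.
The shock moves the curves to Qd = 5546 - 4P and Qs = 2P - 1417.
Equate the new curves: 5546 - 4P = 2P - 1417, giving 6963 = 6P, P = 1160.5, Q = 904.
ΔP = 1160.5 − 1189 = -28.5.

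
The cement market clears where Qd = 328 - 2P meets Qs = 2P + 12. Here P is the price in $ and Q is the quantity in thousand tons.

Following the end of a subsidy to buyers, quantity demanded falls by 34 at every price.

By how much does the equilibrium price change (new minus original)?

-8.5

Initially, 328 - 2P = 2P + 12, so 316 = 4P and P = 79, Q = 170.
The shock moves the curves to Qd = 294 - 2P and Qs = 2P + 12.
Equate the new curves: 294 - 2P = 2P + 12, giving 282 = 4P, P = 70.5, Q = 153.
ΔP = 70.5 − 79 = -8.5.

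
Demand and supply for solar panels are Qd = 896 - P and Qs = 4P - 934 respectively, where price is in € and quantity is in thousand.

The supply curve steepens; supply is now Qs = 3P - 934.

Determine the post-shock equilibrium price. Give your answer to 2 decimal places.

457.50

Initially, 896 - P = 4P - 934, so 1830 = 5P and P = 366, Q = 530.
The shock moves the curves to Qd = 896 - P and Qs = 3P - 934.
Clearing the new market: 896 - P = 3P - 934, so P = 457.5 and Q = 438.5.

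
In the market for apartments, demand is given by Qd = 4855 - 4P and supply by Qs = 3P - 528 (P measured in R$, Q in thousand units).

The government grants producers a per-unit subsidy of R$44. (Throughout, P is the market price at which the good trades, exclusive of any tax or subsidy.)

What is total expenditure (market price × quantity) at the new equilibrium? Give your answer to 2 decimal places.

Before the shock: 4855 - 4P = 3P - 528 ⇒ 5383 = 7P ⇒ P = 769, Q = 1779.
Since sellers receive the price plus the subsidy, the effective supply curve becomes Qs = 3P - 396.
Setting them equal: 4855 - 4P = 3P - 396 → 5251 = 7P, so P = 5251/7 ≈ 750.1429 and Q = 12981/7 ≈ 1854.4286.
New expenditure = 750.1429 × 1854.4286 = 1391086.35.

1391086.35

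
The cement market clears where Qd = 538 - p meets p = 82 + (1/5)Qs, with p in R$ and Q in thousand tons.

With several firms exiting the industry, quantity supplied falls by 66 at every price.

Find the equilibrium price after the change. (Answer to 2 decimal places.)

Original equilibrium: 538 - p = 5p - 410 gives 948 = 6p, so p = 158 and Q = 380.
After the shift, demand is Qd = 538 - p and supply is Qs = 5p - 476.
Clearing the new market: 538 - p = 5p - 476, so p = 169 and Q = 369.

169.00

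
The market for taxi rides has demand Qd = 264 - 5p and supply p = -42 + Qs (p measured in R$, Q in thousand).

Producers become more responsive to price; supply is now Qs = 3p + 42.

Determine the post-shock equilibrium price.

27.75

Initially, 264 - 5p = p + 42, so 222 = 6p and p = 37, Q = 79.
The new curves are Qd = 264 - 5p (demand) and Qs = 3p + 42 (supply).
New equilibrium: 264 - 5p = 3p + 42 ⇒ 222 = 8p ⇒ p = 27.75, Q = 125.25.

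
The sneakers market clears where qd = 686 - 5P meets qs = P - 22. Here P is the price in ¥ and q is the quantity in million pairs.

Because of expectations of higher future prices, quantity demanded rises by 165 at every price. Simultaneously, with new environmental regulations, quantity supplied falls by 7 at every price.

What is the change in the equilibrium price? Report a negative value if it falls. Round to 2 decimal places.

Solve the original market: 686 - 5P = P - 22, hence P = 118 and q = 96.
The new curves are qd = 851 - 5P (demand) and qs = P - 29 (supply).
Equate the new curves: 851 - 5P = P - 29, giving 880 = 6P, P = 440/3 ≈ 146.6667, q = 353/3 ≈ 117.6667.
ΔP = 146.6667 − 118 = +28.67.

+28.67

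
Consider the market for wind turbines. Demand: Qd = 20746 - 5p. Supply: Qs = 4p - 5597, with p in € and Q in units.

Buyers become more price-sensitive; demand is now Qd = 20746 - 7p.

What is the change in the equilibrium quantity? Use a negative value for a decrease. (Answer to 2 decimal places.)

-2128.73

Initially, 20746 - 5p = 4p - 5597, so 26343 = 9p and p = 2927, Q = 6111.
The new curves are Qd = 20746 - 7p (demand) and Qs = 4p - 5597 (supply).
Equate the new curves: 20746 - 7p = 4p - 5597, giving 26343 = 11p, p = 26343/11 ≈ 2394.8182, Q = 43805/11 ≈ 3982.2727.
ΔQ = 3982.2727 − 6111 = -2128.73.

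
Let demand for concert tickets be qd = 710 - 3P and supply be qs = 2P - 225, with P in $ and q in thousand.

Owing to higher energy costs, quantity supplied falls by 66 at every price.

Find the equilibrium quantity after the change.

109.4

Original equilibrium: 710 - 3P = 2P - 225 gives 935 = 5P, so P = 187 and q = 149.
The shock moves the curves to qd = 710 - 3P and qs = 2P - 291.
Equate the new curves: 710 - 3P = 2P - 291, giving 1001 = 5P, P = 200.2, q = 109.4.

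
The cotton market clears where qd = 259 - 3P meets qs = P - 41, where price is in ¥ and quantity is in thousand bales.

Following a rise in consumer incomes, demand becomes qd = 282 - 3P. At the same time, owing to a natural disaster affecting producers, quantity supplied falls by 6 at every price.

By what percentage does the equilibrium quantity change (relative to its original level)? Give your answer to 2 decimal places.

+3.68

Before the shock: 259 - 3P = P - 41 ⇒ 300 = 4P ⇒ P = 75, q = 34.
After the shift, demand is qd = 282 - 3P and supply is qs = P - 47.
Clearing the new market: 282 - 3P = P - 47, so P = 82.25 and q = 35.25.
%Δq = (35.25 − 34) / 34 × 100 = +3.68%.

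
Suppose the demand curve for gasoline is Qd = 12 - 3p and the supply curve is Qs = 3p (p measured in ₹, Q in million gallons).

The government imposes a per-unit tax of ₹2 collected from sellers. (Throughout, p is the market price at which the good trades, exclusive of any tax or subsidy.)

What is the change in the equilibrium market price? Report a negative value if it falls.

Initially, 12 - 3p = 3p, so 12 = 6p and p = 2, Q = 6.
Since sellers keep the price net of the tax, the effective supply curve becomes Qs = 3p - 6.
New equilibrium: 12 - 3p = 3p - 6 ⇒ 18 = 6p ⇒ p = 3, Q = 3.
Δp = 3 − 2 = +1.

+1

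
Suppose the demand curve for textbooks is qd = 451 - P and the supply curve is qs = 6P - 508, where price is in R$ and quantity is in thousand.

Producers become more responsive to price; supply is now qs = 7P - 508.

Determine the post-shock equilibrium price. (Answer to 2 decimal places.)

Original equilibrium: 451 - P = 6P - 508 gives 959 = 7P, so P = 137 and q = 314.
The new curves are qd = 451 - P (demand) and qs = 7P - 508 (supply).
Clearing the new market: 451 - P = 7P - 508, so P = 119.875 and q = 331.125.

119.88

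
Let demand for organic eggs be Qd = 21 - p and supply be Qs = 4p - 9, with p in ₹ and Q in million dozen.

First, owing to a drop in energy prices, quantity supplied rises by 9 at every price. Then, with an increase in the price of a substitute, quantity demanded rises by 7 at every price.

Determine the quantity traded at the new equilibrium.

22.4

Solve the original market: 21 - p = 4p - 9, hence p = 6 and Q = 15.
With the change applied: demand Qd = 28 - p, supply Qs = 4p.
Setting them equal: 28 - p = 4p → 28 = 5p, so p = 5.6 and Q = 22.4.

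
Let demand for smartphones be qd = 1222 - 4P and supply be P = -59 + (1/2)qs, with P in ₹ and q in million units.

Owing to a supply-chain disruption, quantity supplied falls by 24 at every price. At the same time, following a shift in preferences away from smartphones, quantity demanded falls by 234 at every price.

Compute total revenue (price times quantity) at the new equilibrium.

Original equilibrium: 1222 - 4P = 2P + 118 gives 1104 = 6P, so P = 184 and q = 486.
The new curves are qd = 988 - 4P (demand) and qs = 2P + 94 (supply).
New equilibrium: 988 - 4P = 2P + 94 ⇒ 894 = 6P ⇒ P = 149, q = 392.
New expenditure = 149 × 392 = 58408.

58408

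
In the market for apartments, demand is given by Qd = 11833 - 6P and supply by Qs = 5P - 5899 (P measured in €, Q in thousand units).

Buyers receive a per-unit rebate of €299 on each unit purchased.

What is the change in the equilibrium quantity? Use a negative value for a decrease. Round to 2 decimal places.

+815.45

Initially, 11833 - 6P = 5P - 5899, so 17732 = 11P and P = 1612, Q = 2161.
Since buyers' out-of-pocket price is the market price minus the rebate, the effective demand curve becomes Qd = 13627 - 6P.
Equate the new curves: 13627 - 6P = 5P - 5899, giving 19526 = 11P, P = 19526/11 ≈ 1775.0909, Q = 32741/11 ≈ 2976.4545.
ΔQ = 2976.4545 − 2161 = +815.45.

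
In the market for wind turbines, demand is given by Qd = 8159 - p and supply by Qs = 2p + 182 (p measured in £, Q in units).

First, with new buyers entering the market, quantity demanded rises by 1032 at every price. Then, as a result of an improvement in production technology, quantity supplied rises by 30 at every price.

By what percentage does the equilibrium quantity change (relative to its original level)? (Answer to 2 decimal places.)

+12.69

Before the shock: 8159 - p = 2p + 182 ⇒ 7977 = 3p ⇒ p = 2659, Q = 5500.
The shock moves the curves to Qd = 9191 - p and Qs = 2p + 212.
New equilibrium: 9191 - p = 2p + 212 ⇒ 8979 = 3p ⇒ p = 2993, Q = 6198.
%ΔQ = (6198 − 5500) / 5500 × 100 = +12.69%.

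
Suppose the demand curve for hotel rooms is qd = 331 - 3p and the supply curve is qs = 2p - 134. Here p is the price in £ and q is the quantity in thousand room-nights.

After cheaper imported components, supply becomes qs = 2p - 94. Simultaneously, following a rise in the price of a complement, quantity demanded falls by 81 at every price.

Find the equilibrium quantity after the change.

Original equilibrium: 331 - 3p = 2p - 134 gives 465 = 5p, so p = 93 and q = 52.
After the shift, demand is qd = 250 - 3p and supply is qs = 2p - 94.
New equilibrium: 250 - 3p = 2p - 94 ⇒ 344 = 5p ⇒ p = 68.8, q = 43.6.

43.6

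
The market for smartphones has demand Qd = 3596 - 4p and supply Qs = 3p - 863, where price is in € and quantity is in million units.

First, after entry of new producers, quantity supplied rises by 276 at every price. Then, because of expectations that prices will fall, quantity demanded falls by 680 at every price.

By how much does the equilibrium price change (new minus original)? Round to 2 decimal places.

Before the shock: 3596 - 4p = 3p - 863 ⇒ 4459 = 7p ⇒ p = 637, Q = 1048.
After the shift, demand is Qd = 2916 - 4p and supply is Qs = 3p - 587.
New equilibrium: 2916 - 4p = 3p - 587 ⇒ 3503 = 7p ⇒ p = 3503/7 ≈ 500.4286, Q = 6400/7 ≈ 914.2857.
Δp = 500.4286 − 637 = -136.57.

-136.57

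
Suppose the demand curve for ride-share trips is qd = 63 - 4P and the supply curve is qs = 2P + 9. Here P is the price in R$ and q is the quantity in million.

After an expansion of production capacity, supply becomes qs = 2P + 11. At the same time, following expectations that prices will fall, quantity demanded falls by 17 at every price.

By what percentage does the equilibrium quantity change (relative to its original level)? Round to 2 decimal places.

Initially, 63 - 4P = 2P + 9, so 54 = 6P and P = 9, q = 27.
The shock moves the curves to qd = 46 - 4P and qs = 2P + 11.
Clearing the new market: 46 - 4P = 2P + 11, so P = 35/6 ≈ 5.8333 and q = 68/3 ≈ 22.6667.
%Δq = (22.6667 − 27) / 27 × 100 = -16.05%.

-16.05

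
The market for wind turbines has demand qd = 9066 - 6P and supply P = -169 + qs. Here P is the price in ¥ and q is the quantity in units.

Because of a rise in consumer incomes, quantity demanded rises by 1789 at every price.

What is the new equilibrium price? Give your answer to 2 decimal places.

Solve the original market: 9066 - 6P = P + 169, hence P = 1271 and q = 1440.
With the change applied: demand qd = 10855 - 6P, supply qs = P + 169.
Clearing the new market: 10855 - 6P = P + 169, so P = 10686/7 ≈ 1526.5714 and q = 11869/7 ≈ 1695.5714.

1526.57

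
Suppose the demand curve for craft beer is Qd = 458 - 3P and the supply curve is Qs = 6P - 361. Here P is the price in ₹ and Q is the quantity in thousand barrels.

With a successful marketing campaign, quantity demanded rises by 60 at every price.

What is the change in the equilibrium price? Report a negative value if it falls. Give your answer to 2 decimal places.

+6.67

Initially, 458 - 3P = 6P - 361, so 819 = 9P and P = 91, Q = 185.
With the change applied: demand Qd = 518 - 3P, supply Qs = 6P - 361.
Clearing the new market: 518 - 3P = 6P - 361, so P = 293/3 ≈ 97.6667 and Q = 225.
ΔP = 97.6667 − 91 = +6.67.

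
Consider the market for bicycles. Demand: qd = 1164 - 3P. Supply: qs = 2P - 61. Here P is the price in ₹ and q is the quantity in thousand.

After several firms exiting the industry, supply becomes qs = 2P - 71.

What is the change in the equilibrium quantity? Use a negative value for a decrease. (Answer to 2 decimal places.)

-6.00

Initially, 1164 - 3P = 2P - 61, so 1225 = 5P and P = 245, q = 429.
The new curves are qd = 1164 - 3P (demand) and qs = 2P - 71 (supply).
Clearing the new market: 1164 - 3P = 2P - 71, so P = 247 and q = 423.
Δq = 423 − 429 = -6.00.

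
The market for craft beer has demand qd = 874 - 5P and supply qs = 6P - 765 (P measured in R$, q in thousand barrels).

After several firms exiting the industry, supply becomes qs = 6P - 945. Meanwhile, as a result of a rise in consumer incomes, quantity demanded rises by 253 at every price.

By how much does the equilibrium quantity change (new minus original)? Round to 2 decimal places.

Initially, 874 - 5P = 6P - 765, so 1639 = 11P and P = 149, q = 129.
The new curves are qd = 1127 - 5P (demand) and qs = 6P - 945 (supply).
Setting them equal: 1127 - 5P = 6P - 945 → 2072 = 11P, so P = 2072/11 ≈ 188.3636 and q = 2037/11 ≈ 185.1818.
Δq = 185.1818 − 129 = +56.18.

+56.18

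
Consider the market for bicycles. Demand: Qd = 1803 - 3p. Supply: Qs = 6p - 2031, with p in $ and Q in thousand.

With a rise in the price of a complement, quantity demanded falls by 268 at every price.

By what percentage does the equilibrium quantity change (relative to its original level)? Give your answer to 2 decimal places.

-34.03

Solve the original market: 1803 - 3p = 6p - 2031, hence p = 426 and Q = 525.
After the shift, demand is Qd = 1535 - 3p and supply is Qs = 6p - 2031.
New equilibrium: 1535 - 3p = 6p - 2031 ⇒ 3566 = 9p ⇒ p = 3566/9 ≈ 396.2222, Q = 1039/3 ≈ 346.3333.
%ΔQ = (346.3333 − 525) / 525 × 100 = -34.03%.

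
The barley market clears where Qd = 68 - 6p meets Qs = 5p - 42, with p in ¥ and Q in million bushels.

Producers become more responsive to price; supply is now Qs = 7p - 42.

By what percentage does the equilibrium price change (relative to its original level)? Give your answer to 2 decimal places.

-15.38

Original equilibrium: 68 - 6p = 5p - 42 gives 110 = 11p, so p = 10 and Q = 8.
The shock moves the curves to Qd = 68 - 6p and Qs = 7p - 42.
Equate the new curves: 68 - 6p = 7p - 42, giving 110 = 13p, p = 110/13 ≈ 8.4615, Q = 224/13 ≈ 17.2308.
%Δp = (8.4615 − 10) / 10 × 100 = -15.38%.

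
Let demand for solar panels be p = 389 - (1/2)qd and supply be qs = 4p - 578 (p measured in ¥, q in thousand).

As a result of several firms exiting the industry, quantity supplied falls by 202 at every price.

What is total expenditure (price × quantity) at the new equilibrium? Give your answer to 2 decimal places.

Initially, 778 - 2p = 4p - 578, so 1356 = 6p and p = 226, q = 326.
With the change applied: demand qd = 778 - 2p, supply qs = 4p - 780.
Clearing the new market: 778 - 2p = 4p - 780, so p = 779/3 ≈ 259.6667 and q = 776/3 ≈ 258.6667.
New expenditure = 259.6667 × 258.6667 = 67167.11.

67167.11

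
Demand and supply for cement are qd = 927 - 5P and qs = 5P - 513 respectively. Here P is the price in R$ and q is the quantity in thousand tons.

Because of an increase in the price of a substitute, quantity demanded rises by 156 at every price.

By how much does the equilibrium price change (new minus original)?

Original equilibrium: 927 - 5P = 5P - 513 gives 1440 = 10P, so P = 144 and q = 207.
The new curves are qd = 1083 - 5P (demand) and qs = 5P - 513 (supply).
New equilibrium: 1083 - 5P = 5P - 513 ⇒ 1596 = 10P ⇒ P = 159.6, q = 285.
ΔP = 159.6 − 144 = +15.6.

+15.6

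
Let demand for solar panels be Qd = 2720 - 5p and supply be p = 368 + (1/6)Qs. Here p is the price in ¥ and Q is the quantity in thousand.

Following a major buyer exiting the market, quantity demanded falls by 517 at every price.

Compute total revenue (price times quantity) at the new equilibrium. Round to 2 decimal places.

Initially, 2720 - 5p = 6p - 2208, so 4928 = 11p and p = 448, Q = 480.
The shock moves the curves to Qd = 2203 - 5p and Qs = 6p - 2208.
Clearing the new market: 2203 - 5p = 6p - 2208, so p = 401 and Q = 198.
New expenditure = 401 × 198 = 79398.00.

79398.00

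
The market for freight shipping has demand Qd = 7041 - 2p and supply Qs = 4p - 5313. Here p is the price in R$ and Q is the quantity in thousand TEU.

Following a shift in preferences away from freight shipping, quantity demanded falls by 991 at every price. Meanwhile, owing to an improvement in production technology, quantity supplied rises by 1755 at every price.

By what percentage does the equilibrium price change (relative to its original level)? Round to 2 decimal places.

-22.23

Solve the original market: 7041 - 2p = 4p - 5313, hence p = 2059 and Q = 2923.
With the change applied: demand Qd = 6050 - 2p, supply Qs = 4p - 3558.
New equilibrium: 6050 - 2p = 4p - 3558 ⇒ 9608 = 6p ⇒ p = 4804/3 ≈ 1601.3333, Q = 8542/3 ≈ 2847.3333.
%Δp = (1601.3333 − 2059) / 2059 × 100 = -22.23%.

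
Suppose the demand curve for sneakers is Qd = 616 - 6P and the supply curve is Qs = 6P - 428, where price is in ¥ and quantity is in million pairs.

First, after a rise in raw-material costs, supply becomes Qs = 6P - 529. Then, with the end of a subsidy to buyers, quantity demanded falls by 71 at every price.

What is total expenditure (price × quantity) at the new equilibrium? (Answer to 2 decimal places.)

716.00

Before the shock: 616 - 6P = 6P - 428 ⇒ 1044 = 12P ⇒ P = 87, Q = 94.
After the shift, demand is Qd = 545 - 6P and supply is Qs = 6P - 529.
Setting them equal: 545 - 6P = 6P - 529 → 1074 = 12P, so P = 89.5 and Q = 8.
New expenditure = 89.5 × 8 = 716.00.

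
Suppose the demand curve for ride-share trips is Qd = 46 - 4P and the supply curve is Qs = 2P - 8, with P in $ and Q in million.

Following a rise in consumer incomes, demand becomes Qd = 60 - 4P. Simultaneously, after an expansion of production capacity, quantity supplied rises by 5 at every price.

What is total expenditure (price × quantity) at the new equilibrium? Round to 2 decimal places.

189.00

Solve the original market: 46 - 4P = 2P - 8, hence P = 9 and Q = 10.
The new curves are Qd = 60 - 4P (demand) and Qs = 2P - 3 (supply).
New equilibrium: 60 - 4P = 2P - 3 ⇒ 63 = 6P ⇒ P = 10.5, Q = 18.
New expenditure = 10.5 × 18 = 189.00.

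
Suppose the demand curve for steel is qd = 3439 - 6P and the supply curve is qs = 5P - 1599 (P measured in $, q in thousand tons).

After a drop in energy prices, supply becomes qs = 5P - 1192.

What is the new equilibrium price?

Solve the original market: 3439 - 6P = 5P - 1599, hence P = 458 and q = 691.
The new curves are qd = 3439 - 6P (demand) and qs = 5P - 1192 (supply).
New equilibrium: 3439 - 6P = 5P - 1192 ⇒ 4631 = 11P ⇒ P = 421, q = 913.

421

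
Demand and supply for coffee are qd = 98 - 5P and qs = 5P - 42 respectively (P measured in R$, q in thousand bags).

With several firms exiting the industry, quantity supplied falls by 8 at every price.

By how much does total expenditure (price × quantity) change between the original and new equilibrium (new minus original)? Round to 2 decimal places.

Original equilibrium: 98 - 5P = 5P - 42 gives 140 = 10P, so P = 14 and q = 28.
With the change applied: demand qd = 98 - 5P, supply qs = 5P - 50.
New equilibrium: 98 - 5P = 5P - 50 ⇒ 148 = 10P ⇒ P = 14.8, q = 24.
Expenditure moves from 14×28 = 392 to 14.8×24 = 355.2; change = -36.80.

-36.80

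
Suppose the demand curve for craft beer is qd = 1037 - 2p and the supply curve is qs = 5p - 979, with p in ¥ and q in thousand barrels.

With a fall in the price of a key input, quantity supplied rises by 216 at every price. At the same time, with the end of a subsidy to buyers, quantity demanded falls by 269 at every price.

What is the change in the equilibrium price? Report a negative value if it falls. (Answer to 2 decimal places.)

Before the shock: 1037 - 2p = 5p - 979 ⇒ 2016 = 7p ⇒ p = 288, q = 461.
With the change applied: demand qd = 768 - 2p, supply qs = 5p - 763.
Equate the new curves: 768 - 2p = 5p - 763, giving 1531 = 7p, p = 1531/7 ≈ 218.7143, q = 2314/7 ≈ 330.5714.
Δp = 218.7143 − 288 = -69.29.

-69.29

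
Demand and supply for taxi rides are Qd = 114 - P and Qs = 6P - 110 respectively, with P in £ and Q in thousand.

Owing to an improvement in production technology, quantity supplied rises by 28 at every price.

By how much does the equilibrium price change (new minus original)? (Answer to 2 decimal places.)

Solve the original market: 114 - P = 6P - 110, hence P = 32 and Q = 82.
The shock moves the curves to Qd = 114 - P and Qs = 6P - 82.
Setting them equal: 114 - P = 6P - 82 → 196 = 7P, so P = 28 and Q = 86.
ΔP = 28 − 32 = -4.00.

-4.00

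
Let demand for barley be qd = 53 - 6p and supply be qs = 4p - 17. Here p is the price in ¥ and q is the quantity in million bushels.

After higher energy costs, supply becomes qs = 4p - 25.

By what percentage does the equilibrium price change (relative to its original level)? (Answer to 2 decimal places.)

+11.43

Before the shock: 53 - 6p = 4p - 17 ⇒ 70 = 10p ⇒ p = 7, q = 11.
After the shift, demand is qd = 53 - 6p and supply is qs = 4p - 25.
Equate the new curves: 53 - 6p = 4p - 25, giving 78 = 10p, p = 7.8, q = 6.2.
%Δp = (7.8 − 7) / 7 × 100 = +11.43%.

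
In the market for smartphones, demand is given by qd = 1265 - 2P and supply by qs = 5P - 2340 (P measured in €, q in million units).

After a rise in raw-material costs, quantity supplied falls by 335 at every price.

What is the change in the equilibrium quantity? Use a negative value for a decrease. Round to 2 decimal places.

-95.71

Original equilibrium: 1265 - 2P = 5P - 2340 gives 3605 = 7P, so P = 515 and q = 235.
After the shift, demand is qd = 1265 - 2P and supply is qs = 5P - 2675.
Clearing the new market: 1265 - 2P = 5P - 2675, so P = 3940/7 ≈ 562.8571 and q = 975/7 ≈ 139.2857.
Δq = 139.2857 − 235 = -95.71.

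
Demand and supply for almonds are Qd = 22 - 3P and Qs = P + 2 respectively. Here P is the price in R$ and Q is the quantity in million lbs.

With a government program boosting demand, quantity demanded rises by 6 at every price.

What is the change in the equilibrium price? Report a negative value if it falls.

Initially, 22 - 3P = P + 2, so 20 = 4P and P = 5, Q = 7.
After the shift, demand is Qd = 28 - 3P and supply is Qs = P + 2.
Setting them equal: 28 - 3P = P + 2 → 26 = 4P, so P = 6.5 and Q = 8.5.
ΔP = 6.5 − 5 = +1.5.

+1.5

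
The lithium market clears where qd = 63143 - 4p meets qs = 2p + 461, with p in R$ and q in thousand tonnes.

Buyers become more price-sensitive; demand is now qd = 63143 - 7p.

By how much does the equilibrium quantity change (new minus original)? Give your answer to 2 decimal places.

Original equilibrium: 63143 - 4p = 2p + 461 gives 62682 = 6p, so p = 10447 and q = 21355.
The new curves are qd = 63143 - 7p (demand) and qs = 2p + 461 (supply).
Clearing the new market: 63143 - 7p = 2p + 461, so p = 20894/3 ≈ 6964.6667 and q = 43171/3 ≈ 14390.3333.
Δq = 14390.3333 − 21355 = -6964.67.

-6964.67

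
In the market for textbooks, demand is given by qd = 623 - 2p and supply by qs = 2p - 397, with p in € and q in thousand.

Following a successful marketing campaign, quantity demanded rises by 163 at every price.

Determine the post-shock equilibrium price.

295.75

Initially, 623 - 2p = 2p - 397, so 1020 = 4p and p = 255, q = 113.
After the shift, demand is qd = 786 - 2p and supply is qs = 2p - 397.
Clearing the new market: 786 - 2p = 2p - 397, so p = 295.75 and q = 194.5.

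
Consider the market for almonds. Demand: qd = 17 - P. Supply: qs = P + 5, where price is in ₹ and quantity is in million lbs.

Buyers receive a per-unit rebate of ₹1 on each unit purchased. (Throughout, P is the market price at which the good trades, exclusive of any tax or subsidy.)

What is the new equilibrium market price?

Solve the original market: 17 - P = P + 5, hence P = 6 and q = 11.
Since buyers' out-of-pocket price is the market price minus the rebate, the effective demand curve becomes qd = 18 - P.
New equilibrium: 18 - P = P + 5 ⇒ 13 = 2P ⇒ P = 6.5, q = 11.5.

6.5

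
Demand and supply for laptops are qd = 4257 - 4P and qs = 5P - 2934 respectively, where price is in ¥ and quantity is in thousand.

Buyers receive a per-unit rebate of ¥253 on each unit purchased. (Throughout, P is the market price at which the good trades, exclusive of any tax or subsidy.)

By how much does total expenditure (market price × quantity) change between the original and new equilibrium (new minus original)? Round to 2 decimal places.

+631737.88

Original equilibrium: 4257 - 4P = 5P - 2934 gives 7191 = 9P, so P = 799 and q = 1061.
Since buyers' out-of-pocket price is the market price minus the rebate, the effective demand curve becomes qd = 5269 - 4P.
New equilibrium: 5269 - 4P = 5P - 2934 ⇒ 8203 = 9P ⇒ P = 8203/9 ≈ 911.4444, q = 14609/9 ≈ 1623.2222.
Expenditure moves from 799×1061 = 847739 to 911.4444×1623.2222 = 1479476.8765; change = +631737.88.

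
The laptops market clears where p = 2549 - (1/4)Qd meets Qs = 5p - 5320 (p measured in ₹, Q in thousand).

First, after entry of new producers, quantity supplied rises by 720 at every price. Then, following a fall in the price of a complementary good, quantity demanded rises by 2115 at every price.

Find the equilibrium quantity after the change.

4795

Solve the original market: 10196 - 4p = 5p - 5320, hence p = 1724 and Q = 3300.
After the shift, demand is Qd = 12311 - 4p and supply is Qs = 5p - 4600.
Clearing the new market: 12311 - 4p = 5p - 4600, so p = 1879 and Q = 4795.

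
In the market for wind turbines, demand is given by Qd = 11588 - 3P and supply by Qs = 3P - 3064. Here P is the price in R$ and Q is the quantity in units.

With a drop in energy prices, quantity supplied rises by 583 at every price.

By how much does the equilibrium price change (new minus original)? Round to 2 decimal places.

Original equilibrium: 11588 - 3P = 3P - 3064 gives 14652 = 6P, so P = 2442 and Q = 4262.
The new curves are Qd = 11588 - 3P (demand) and Qs = 3P - 2481 (supply).
Setting them equal: 11588 - 3P = 3P - 2481 → 14069 = 6P, so P = 14069/6 ≈ 2344.8333 and Q = 4553.5.
ΔP = 2344.8333 − 2442 = -97.17.

-97.17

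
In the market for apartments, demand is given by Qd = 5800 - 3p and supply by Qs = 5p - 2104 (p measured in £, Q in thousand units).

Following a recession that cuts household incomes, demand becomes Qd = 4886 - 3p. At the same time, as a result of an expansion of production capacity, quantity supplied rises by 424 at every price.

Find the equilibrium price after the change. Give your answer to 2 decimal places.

Initially, 5800 - 3p = 5p - 2104, so 7904 = 8p and p = 988, Q = 2836.
The new curves are Qd = 4886 - 3p (demand) and Qs = 5p - 1680 (supply).
Clearing the new market: 4886 - 3p = 5p - 1680, so p = 820.75 and Q = 2423.75.

820.75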